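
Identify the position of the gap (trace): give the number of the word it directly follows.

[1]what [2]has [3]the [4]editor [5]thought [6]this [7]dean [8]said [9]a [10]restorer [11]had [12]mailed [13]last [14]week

The displaced element is "what" (word 1).
It is linked across 2 clause boundaries (Ø → Ø).
It functions as the direct object of "mailed", so the gap sits immediately after word 12 ("mailed").
Base order: The editor has thought this dean said a restorer had mailed what last week.

12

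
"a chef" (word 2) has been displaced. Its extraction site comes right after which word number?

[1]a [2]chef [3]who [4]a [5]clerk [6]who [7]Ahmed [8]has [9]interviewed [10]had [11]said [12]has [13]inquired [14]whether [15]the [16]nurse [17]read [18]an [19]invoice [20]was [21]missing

The displaced element is "a chef" (word 2).
It is linked across 1 clause boundary (Ø).
It functions as the subject of "inquired", so the gap sits immediately after word 11 ("said").
Base order: A clerk who Ahmed has interviewed had said a chef has inquired whether the nurse read an invoice.

11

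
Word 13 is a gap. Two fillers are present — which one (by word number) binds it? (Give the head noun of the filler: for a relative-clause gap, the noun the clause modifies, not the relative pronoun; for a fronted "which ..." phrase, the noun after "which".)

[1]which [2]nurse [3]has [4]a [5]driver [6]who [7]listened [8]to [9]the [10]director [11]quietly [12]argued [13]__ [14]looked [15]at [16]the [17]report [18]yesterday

The marked gap is the subject of "looked".
Its filler is the fronted wh-phrase "which nurse", at word 2.
(The other dependency links word 5 to a gap after word 6.)

2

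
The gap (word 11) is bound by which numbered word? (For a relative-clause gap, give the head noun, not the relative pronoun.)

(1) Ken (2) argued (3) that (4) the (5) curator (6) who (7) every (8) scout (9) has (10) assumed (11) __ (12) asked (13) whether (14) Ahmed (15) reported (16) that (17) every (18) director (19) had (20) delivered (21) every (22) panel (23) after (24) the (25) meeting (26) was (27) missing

5

The gap at 11 is the subject of "asked", inside a relative clause.
The relative pronoun is "who" (word 6); it is bound by the head noun immediately before it.
Its filler is the head noun "curator", at word 5.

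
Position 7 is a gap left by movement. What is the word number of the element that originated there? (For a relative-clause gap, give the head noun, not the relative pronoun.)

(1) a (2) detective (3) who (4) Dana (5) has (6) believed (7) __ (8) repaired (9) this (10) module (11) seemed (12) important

The gap at 7 is the subject of "repaired", inside a relative clause.
The relative pronoun is "who" (word 3); it is bound by the head noun immediately before it.
Its filler is the head noun "detective", at word 2.

2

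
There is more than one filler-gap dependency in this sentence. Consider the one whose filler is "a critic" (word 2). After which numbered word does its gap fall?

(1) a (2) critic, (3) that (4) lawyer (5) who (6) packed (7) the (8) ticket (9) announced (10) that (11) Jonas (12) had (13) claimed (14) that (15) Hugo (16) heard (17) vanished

16

The displaced element is "a critic" (word 2).
It is linked across 3 clause boundaries (that → that → Ø).
It functions as the subject of "vanished", so the gap sits immediately after word 16 ("heard").
Base order: That lawyer who packed the ticket announced that Jonas had claimed that Hugo heard that a critic vanished.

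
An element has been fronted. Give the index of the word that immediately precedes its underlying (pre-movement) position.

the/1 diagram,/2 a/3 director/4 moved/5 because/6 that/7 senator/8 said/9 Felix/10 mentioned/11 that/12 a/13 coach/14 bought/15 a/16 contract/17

5

The displaced element is "the diagram" (word 2).
It functions as the direct object of "moved", so the gap sits immediately after word 5 ("moved").
Base order: A director moved the diagram because that senator said Felix mentioned that a coach bought a contract.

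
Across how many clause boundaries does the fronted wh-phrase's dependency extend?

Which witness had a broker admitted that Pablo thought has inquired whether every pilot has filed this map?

2

"which witness" is extracted from the subject of "inquired".
Boundaries crossed, outermost first: [that], [Ø] — 2 in total.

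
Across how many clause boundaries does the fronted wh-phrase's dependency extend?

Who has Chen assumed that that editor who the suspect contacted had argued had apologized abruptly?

"who" is extracted from the subject of "apologized".
Boundaries crossed, outermost first: [that], [Ø] — 2 in total.

2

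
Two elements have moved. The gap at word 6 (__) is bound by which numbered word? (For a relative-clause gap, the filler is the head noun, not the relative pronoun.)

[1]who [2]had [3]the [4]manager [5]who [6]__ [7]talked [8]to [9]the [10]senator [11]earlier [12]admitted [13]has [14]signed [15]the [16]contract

The marked gap is inside the relative clause, the subject of "talked".
Its filler is the head noun "manager" (via "who"), at word 4.
(The other dependency links word 1 to a gap after word 12.)

4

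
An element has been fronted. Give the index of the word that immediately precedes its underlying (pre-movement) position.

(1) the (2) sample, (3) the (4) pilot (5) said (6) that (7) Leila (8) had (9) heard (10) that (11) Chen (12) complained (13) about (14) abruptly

13

The displaced element is "the sample" (word 2).
It is linked across 2 clause boundaries (that → that).
It functions as the object of the preposition "about" of "complained", so the gap sits immediately after word 13 ("about").
Base order: The pilot said that Leila had heard that Chen complained about the sample abruptly.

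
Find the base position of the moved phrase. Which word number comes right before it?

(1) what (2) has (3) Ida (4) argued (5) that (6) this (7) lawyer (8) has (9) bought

9

The displaced element is "what" (word 1).
It is linked across 1 clause boundary (that).
It functions as the direct object of "bought", so the gap sits immediately after word 9 ("bought").
Base order: Ida has argued that this lawyer has bought what.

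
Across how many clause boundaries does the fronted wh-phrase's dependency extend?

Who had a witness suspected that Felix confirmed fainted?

2

"who" is extracted from the subject of "fainted".
Boundaries crossed, outermost first: [that], [Ø] — 2 in total.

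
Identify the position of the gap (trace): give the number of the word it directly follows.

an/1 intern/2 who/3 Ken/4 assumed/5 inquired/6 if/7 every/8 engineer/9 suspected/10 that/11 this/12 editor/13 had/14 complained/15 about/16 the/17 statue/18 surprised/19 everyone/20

5

The displaced element is "an intern" (word 2).
It is linked across 1 clause boundary (Ø).
It functions as the subject of "inquired", so the gap sits immediately after word 5 ("assumed").
Base order: Ken assumed an intern inquired if every engineer suspected that this editor had complained about the statue.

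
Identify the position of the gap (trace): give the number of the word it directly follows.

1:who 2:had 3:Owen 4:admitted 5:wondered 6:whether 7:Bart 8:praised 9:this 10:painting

The displaced element is "who" (word 1).
It is linked across 1 clause boundary (Ø).
It functions as the subject of "wondered", so the gap sits immediately after word 4 ("admitted").
Base order: Owen had admitted that who wondered whether Bart praised this painting.

4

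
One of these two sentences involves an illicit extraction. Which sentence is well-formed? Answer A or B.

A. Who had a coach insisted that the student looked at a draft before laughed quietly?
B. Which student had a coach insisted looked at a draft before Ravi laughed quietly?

In A, the wh-phrase is extracted from inside an adjunct island (introduced by "before"), which blocks movement.
In B, the extraction path crosses only that-complement boundaries, which are transparent.
So B is grammatical.

B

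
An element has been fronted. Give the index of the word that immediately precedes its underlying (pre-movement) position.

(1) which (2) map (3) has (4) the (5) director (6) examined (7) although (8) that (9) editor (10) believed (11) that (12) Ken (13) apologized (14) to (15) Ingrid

The displaced element is "which map" (word 2).
It functions as the direct object of "examined", so the gap sits immediately after word 6 ("examined").
Base order: The director has examined which map although that editor believed that Ken apologized to Ingrid.

6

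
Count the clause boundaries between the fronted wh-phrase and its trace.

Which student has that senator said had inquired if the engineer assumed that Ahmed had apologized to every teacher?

1

"which student" is extracted from the subject of "inquired".
Boundaries crossed, outermost first: [Ø] — 1 in total.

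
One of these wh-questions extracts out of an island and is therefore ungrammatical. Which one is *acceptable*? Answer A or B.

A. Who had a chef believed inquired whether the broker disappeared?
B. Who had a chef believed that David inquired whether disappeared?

In B, the wh-phrase is extracted from inside a wh-island (introduced by "whether"), which blocks movement.
In A, the extraction path crosses only that-complement boundaries, which are transparent.
So A is grammatical.

A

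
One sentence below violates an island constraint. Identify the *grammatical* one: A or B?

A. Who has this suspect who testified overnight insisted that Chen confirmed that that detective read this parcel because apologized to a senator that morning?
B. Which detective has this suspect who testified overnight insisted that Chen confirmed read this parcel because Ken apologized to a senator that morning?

In A, the wh-phrase is extracted from inside an adjunct island (introduced by "because"), which blocks movement.
In B, the extraction path crosses only that-complement boundaries, which are transparent.
So B is grammatical.

B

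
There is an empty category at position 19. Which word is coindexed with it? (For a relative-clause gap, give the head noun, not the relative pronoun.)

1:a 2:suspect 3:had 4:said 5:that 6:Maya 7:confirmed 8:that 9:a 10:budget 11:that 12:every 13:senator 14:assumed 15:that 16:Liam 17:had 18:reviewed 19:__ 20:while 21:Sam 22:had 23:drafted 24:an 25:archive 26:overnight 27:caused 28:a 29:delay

10

The gap at 19 is the object of "reviewed", inside a relative clause.
The relative pronoun is "that" (word 11); it is bound by the head noun immediately before it.
Its filler is the head noun "budget", at word 10.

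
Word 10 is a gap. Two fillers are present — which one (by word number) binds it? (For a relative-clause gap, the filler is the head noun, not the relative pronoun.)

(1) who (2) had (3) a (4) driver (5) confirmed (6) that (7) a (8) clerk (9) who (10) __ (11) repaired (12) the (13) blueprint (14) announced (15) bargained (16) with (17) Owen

8

The marked gap is inside the relative clause, the subject of "repaired".
Its filler is the head noun "clerk" (via "who"), at word 8.
(The other dependency links word 1 to a gap after word 14.)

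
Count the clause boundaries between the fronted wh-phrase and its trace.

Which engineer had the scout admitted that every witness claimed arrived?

2

"which engineer" is extracted from the subject of "arrived".
Boundaries crossed, outermost first: [that], [Ø] — 2 in total.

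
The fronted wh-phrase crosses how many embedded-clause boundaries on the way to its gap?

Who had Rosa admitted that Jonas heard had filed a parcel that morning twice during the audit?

2

"who" is extracted from the subject of "filed".
Boundaries crossed, outermost first: [that], [Ø] — 2 in total.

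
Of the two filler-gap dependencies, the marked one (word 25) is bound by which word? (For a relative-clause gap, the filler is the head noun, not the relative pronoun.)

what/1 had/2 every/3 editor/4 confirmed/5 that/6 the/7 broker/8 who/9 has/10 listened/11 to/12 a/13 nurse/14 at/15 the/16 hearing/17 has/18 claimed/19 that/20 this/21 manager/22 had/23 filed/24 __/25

1

The marked gap is the direct object of "filed".
Its filler is the fronted wh-phrase "what", at word 1.
(The other dependency links word 8 to a gap after word 9.)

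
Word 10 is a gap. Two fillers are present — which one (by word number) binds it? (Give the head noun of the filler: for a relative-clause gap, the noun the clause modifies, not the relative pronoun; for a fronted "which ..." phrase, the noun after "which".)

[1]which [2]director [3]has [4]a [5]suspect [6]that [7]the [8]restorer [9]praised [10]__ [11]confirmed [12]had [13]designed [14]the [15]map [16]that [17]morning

5

The marked gap is inside the relative clause, the direct object of "praised".
Its filler is the head noun "suspect" (via "that"), at word 5.
(The other dependency links word 2 to a gap after word 11.)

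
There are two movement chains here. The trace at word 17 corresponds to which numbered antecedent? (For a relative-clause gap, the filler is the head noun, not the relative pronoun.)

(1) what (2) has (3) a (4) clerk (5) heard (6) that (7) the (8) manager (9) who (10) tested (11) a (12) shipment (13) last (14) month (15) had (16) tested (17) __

1

The marked gap is the direct object of "tested".
Its filler is the fronted wh-phrase "what", at word 1.
(The other dependency links word 8 to a gap after word 9.)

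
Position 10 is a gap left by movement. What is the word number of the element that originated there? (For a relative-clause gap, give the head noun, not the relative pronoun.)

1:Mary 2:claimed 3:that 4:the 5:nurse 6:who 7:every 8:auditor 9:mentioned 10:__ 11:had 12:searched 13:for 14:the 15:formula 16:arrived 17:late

5

The gap at 10 is the subject of "searched", inside a relative clause.
The relative pronoun is "who" (word 6); it is bound by the head noun immediately before it.
Its filler is the head noun "nurse", at word 5.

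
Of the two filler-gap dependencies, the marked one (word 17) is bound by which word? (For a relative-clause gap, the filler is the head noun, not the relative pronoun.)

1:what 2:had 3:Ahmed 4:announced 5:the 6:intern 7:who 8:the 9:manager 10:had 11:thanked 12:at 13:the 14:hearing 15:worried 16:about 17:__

1

The marked gap is the object of the preposition "about" of "worried".
Its filler is the fronted wh-phrase "what", at word 1.
(The other dependency links word 6 to a gap after word 11.)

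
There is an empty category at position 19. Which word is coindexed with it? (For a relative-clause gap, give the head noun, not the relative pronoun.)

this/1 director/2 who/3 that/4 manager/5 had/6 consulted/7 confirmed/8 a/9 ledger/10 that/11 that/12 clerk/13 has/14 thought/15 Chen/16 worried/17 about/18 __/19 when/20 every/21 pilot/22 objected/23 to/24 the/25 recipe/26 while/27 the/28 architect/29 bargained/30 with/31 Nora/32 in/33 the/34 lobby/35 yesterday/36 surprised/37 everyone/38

The gap at 19 is the prepositional object of "worried", inside a relative clause.
The relative pronoun is "that" (word 11); it is bound by the head noun immediately before it.
Its filler is the head noun "ledger", at word 10.

10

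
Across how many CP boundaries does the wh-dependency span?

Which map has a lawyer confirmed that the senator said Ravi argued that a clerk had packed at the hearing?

3

"which map" is extracted from the object of "packed".
Boundaries crossed, outermost first: [that], [Ø], [that] — 3 in total.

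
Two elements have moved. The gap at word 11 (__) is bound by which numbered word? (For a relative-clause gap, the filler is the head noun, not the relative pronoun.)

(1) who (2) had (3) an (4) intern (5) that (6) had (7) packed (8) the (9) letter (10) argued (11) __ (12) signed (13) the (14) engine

1

The marked gap is the subject of "signed".
Its filler is the fronted wh-phrase "who", at word 1.
(The other dependency links word 4 to a gap after word 5.)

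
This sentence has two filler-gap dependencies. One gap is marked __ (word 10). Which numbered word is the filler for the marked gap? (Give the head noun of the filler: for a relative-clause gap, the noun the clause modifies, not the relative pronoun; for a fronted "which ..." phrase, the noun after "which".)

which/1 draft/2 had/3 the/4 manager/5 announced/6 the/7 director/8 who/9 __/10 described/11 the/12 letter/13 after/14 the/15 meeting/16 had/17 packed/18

8

The marked gap is inside the relative clause, the subject of "described".
Its filler is the head noun "director" (via "who"), at word 8.
(The other dependency links word 2 to a gap after word 18.)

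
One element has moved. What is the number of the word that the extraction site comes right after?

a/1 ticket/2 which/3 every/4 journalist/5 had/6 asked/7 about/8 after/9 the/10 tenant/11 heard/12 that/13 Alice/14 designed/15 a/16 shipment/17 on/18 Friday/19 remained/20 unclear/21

8

The displaced element is "a ticket" (word 2).
It functions as the object of the preposition "about" of "asked", so the gap sits immediately after word 8 ("about").
Base order: Every journalist had asked about a ticket after the tenant heard that Alice designed a shipment on Friday.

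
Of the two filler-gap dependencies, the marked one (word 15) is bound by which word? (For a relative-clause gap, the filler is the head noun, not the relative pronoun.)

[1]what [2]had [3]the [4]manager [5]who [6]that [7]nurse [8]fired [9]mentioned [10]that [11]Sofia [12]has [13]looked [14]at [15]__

The marked gap is the object of the preposition "at" of "looked".
Its filler is the fronted wh-phrase "what", at word 1.
(The other dependency links word 4 to a gap after word 8.)

1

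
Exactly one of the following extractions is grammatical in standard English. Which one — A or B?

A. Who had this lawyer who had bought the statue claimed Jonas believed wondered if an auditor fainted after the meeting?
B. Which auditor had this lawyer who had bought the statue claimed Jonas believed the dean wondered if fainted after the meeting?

A

In B, the wh-phrase is extracted from inside a wh-island (introduced by "if"), which blocks movement.
In A, the extraction path crosses only that-complement boundaries, which are transparent.
So A is grammatical.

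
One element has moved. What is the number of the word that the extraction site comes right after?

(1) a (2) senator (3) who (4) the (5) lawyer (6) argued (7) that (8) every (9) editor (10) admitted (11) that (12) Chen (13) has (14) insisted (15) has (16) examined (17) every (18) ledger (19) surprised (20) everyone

14

The displaced element is "a senator" (word 2).
It is linked across 3 clause boundaries (that → that → Ø).
It functions as the subject of "examined", so the gap sits immediately after word 14 ("insisted").
Base order: The lawyer argued that every editor admitted that Chen has insisted that a senator has examined every ledger.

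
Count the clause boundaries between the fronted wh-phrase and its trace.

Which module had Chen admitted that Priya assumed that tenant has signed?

2

"which module" is extracted from the object of "signed".
Boundaries crossed, outermost first: [that], [Ø] — 2 in total.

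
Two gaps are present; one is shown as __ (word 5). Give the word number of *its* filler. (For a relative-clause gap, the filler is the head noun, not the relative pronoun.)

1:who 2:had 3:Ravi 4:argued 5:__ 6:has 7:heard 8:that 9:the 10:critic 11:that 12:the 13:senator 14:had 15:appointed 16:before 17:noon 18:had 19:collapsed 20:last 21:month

The marked gap is the subject of "heard".
Its filler is the fronted wh-phrase "who", at word 1.
(The other dependency links word 10 to a gap after word 15.)

1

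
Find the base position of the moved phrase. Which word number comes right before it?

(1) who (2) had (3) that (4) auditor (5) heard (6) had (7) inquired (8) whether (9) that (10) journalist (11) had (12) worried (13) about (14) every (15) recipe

5

The displaced element is "who" (word 1).
It is linked across 1 clause boundary (Ø).
It functions as the subject of "inquired", so the gap sits immediately after word 5 ("heard").
Base order: That auditor had heard that who had inquired whether that journalist had worried about every recipe.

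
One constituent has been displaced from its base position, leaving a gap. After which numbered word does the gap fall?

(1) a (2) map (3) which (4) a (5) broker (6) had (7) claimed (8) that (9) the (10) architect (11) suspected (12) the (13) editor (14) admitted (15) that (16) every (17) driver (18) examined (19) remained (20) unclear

18

The displaced element is "a map" (word 2).
It is linked across 3 clause boundaries (that → Ø → that).
It functions as the direct object of "examined", so the gap sits immediately after word 18 ("examined").
Base order: A broker had claimed that the architect suspected the editor admitted that every driver examined a map.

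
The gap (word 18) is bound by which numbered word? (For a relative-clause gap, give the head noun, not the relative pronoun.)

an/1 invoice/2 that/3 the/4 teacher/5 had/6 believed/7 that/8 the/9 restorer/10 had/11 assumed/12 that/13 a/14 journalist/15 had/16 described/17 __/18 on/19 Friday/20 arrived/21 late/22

2

The gap at 18 is the object of "described", inside a relative clause.
The relative pronoun is "that" (word 3); it is bound by the head noun immediately before it.
Its filler is the head noun "invoice", at word 2.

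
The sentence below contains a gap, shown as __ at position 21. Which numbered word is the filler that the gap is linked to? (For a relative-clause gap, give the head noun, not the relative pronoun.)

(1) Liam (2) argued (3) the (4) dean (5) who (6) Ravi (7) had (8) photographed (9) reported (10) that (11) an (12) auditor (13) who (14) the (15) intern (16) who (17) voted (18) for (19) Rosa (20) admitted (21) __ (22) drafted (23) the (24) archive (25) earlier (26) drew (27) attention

The gap at 21 is the subject of "drafted", inside a relative clause.
The relative pronoun is "who" (word 13); it is bound by the head noun immediately before it.
Its filler is the head noun "auditor", at word 12.

12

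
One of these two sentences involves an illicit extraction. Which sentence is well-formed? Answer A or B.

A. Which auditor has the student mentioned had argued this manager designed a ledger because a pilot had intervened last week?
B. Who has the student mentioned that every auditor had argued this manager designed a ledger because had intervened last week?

In B, the wh-phrase is extracted from inside an adjunct island (introduced by "because"), which blocks movement.
In A, the extraction path crosses only that-complement boundaries, which are transparent.
So A is grammatical.

A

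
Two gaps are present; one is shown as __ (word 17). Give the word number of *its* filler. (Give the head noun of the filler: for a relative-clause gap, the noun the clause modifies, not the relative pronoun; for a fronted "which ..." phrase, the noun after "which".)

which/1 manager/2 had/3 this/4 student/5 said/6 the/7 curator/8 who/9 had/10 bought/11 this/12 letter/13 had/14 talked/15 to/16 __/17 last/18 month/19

The marked gap is the object of the preposition "to" of "talked".
Its filler is the fronted wh-phrase "which manager", at word 2.
(The other dependency links word 8 to a gap after word 9.)

2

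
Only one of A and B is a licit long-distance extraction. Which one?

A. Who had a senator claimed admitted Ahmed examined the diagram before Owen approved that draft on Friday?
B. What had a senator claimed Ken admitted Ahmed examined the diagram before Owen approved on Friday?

A

In B, the wh-phrase is extracted from inside an adjunct island (introduced by "before"), which blocks movement.
In A, the extraction path crosses only that-complement boundaries, which are transparent.
So A is grammatical.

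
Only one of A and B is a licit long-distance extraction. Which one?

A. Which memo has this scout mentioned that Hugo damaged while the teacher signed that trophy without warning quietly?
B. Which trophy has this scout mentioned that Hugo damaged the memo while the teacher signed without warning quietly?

In B, the wh-phrase is extracted from inside an adjunct island (introduced by "while"), which blocks movement.
In A, the extraction path crosses only that-complement boundaries, which are transparent.
So A is grammatical.

A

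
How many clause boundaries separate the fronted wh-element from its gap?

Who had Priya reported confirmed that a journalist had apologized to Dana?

"who" is extracted from the subject of "confirmed".
Boundaries crossed, outermost first: [Ø] — 1 in total.

1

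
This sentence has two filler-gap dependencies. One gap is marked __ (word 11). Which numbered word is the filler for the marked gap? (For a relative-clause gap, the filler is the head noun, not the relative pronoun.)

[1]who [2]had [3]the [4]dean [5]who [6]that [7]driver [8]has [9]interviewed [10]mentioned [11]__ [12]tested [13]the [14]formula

The marked gap is the subject of "tested".
Its filler is the fronted wh-phrase "who", at word 1.
(The other dependency links word 4 to a gap after word 9.)

1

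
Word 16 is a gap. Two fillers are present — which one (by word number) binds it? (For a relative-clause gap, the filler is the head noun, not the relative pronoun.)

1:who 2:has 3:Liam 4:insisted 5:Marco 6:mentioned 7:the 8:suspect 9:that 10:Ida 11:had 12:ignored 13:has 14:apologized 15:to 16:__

The marked gap is the object of the preposition "to" of "apologized".
Its filler is the fronted wh-phrase "who", at word 1.
(The other dependency links word 8 to a gap after word 12.)

1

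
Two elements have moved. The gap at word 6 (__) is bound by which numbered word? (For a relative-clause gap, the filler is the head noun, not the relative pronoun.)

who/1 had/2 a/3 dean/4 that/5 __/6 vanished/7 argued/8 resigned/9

The marked gap is inside the relative clause, the subject of "vanished".
Its filler is the head noun "dean" (via "that"), at word 4.
(The other dependency links word 1 to a gap after word 8.)

4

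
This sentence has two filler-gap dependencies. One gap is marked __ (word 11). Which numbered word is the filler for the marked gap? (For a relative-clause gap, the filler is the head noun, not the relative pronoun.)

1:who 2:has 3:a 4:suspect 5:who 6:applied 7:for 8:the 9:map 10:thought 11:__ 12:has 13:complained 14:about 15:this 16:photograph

1

The marked gap is the subject of "complained".
Its filler is the fronted wh-phrase "who", at word 1.
(The other dependency links word 4 to a gap after word 5.)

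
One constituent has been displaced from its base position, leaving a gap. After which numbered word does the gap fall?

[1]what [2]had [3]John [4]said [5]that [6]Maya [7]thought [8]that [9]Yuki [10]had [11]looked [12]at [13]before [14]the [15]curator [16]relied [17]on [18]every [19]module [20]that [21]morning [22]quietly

12

The displaced element is "what" (word 1).
It is linked across 2 clause boundaries (that → that).
It functions as the object of the preposition "at" of "looked", so the gap sits immediately after word 12 ("at").
Base order: John had said that Maya thought that Yuki had looked at what before the curator relied on every module that morning quietly.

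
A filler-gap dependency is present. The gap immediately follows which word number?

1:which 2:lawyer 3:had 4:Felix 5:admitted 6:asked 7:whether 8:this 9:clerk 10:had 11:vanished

5

The displaced element is "which lawyer" (word 2).
It is linked across 1 clause boundary (Ø).
It functions as the subject of "asked", so the gap sits immediately after word 5 ("admitted").
Base order: Felix had admitted that which lawyer asked whether this clerk had vanished.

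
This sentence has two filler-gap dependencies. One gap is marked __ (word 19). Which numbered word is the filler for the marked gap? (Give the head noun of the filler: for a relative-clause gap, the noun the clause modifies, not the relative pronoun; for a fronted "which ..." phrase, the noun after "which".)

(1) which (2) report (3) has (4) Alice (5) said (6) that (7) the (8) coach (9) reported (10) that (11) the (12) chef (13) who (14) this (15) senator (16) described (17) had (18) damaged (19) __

The marked gap is the direct object of "damaged".
Its filler is the fronted wh-phrase "which report", at word 2.
(The other dependency links word 12 to a gap after word 16.)

2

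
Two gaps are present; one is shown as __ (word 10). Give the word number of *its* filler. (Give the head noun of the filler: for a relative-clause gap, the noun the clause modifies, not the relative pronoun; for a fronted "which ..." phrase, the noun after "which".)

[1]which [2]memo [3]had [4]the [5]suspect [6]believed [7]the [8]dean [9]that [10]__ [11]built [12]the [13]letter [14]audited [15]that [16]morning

8

The marked gap is inside the relative clause, the subject of "built".
Its filler is the head noun "dean" (via "that"), at word 8.
(The other dependency links word 2 to a gap after word 14.)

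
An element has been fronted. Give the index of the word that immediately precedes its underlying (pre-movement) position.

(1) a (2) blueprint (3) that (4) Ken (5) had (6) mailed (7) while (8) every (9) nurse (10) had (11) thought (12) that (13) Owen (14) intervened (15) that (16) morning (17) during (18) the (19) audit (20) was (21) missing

6

The displaced element is "a blueprint" (word 2).
It functions as the direct object of "mailed", so the gap sits immediately after word 6 ("mailed").
Base order: Ken had mailed a blueprint while every nurse had thought that Owen intervened that morning during the audit.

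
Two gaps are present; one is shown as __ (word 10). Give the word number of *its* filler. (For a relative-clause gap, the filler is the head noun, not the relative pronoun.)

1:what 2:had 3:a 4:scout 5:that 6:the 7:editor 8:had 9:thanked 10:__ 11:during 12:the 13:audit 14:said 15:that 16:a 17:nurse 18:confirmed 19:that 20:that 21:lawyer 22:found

The marked gap is inside the relative clause, the direct object of "thanked".
Its filler is the head noun "scout" (via "that"), at word 4.
(The other dependency links word 1 to a gap after word 22.)

4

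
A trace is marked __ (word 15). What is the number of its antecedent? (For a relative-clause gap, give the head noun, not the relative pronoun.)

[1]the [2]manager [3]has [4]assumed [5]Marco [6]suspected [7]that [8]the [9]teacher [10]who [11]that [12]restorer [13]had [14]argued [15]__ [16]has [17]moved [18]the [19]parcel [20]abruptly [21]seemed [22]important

9

The gap at 15 is the subject of "moved", inside a relative clause.
The relative pronoun is "who" (word 10); it is bound by the head noun immediately before it.
Its filler is the head noun "teacher", at word 9.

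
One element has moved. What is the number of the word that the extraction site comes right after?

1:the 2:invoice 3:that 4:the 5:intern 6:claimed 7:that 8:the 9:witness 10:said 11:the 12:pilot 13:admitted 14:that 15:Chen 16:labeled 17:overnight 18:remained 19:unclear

16

The displaced element is "the invoice" (word 2).
It is linked across 3 clause boundaries (that → Ø → that).
It functions as the direct object of "labeled", so the gap sits immediately after word 16 ("labeled").
Base order: The intern claimed that the witness said the pilot admitted that Chen labeled the invoice overnight.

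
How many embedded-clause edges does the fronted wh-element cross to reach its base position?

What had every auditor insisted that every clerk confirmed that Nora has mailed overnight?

2

"what" is extracted from the object of "mailed".
Boundaries crossed, outermost first: [that], [that] — 2 in total.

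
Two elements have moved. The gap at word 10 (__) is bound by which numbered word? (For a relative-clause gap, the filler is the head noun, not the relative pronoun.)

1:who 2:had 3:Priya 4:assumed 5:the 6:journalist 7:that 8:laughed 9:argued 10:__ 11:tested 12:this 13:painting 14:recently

The marked gap is the subject of "tested".
Its filler is the fronted wh-phrase "who", at word 1.
(The other dependency links word 6 to a gap after word 7.)

1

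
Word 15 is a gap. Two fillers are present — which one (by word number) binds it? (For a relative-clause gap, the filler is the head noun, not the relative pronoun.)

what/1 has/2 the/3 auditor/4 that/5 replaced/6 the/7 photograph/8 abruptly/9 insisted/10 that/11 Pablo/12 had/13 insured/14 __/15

The marked gap is the direct object of "insured".
Its filler is the fronted wh-phrase "what", at word 1.
(The other dependency links word 4 to a gap after word 5.)

1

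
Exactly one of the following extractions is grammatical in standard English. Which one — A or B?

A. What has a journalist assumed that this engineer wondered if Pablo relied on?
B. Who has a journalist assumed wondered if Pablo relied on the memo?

In A, the wh-phrase is extracted from inside a wh-island (introduced by "if"), which blocks movement.
In B, the extraction path crosses only that-complement boundaries, which are transparent.
So B is grammatical.

B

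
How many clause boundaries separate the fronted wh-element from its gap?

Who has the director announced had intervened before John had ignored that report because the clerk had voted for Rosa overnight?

"who" is extracted from the subject of "intervened".
Boundaries crossed, outermost first: [Ø] — 1 in total.

1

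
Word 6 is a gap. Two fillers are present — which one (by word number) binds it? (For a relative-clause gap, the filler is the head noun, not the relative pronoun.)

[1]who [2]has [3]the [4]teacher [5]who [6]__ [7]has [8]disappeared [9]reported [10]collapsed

4

The marked gap is inside the relative clause, the subject of "disappeared".
Its filler is the head noun "teacher" (via "who"), at word 4.
(The other dependency links word 1 to a gap after word 9.)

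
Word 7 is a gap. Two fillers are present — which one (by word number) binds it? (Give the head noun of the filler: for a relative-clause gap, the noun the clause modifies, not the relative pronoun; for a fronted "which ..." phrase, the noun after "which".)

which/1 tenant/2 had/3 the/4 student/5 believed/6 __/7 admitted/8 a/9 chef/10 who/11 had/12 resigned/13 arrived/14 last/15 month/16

2

The marked gap is the subject of "admitted".
Its filler is the fronted wh-phrase "which tenant", at word 2.
(The other dependency links word 10 to a gap after word 11.)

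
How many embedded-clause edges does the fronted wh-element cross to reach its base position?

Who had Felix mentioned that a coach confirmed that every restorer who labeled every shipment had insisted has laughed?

"who" is extracted from the subject of "laughed".
Boundaries crossed, outermost first: [that], [that], [Ø] — 3 in total.

3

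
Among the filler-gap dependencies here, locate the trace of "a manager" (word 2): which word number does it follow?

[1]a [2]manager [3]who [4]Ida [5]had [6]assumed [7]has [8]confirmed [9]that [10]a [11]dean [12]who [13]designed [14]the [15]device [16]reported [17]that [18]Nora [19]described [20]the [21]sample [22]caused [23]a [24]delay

6

The displaced element is "a manager" (word 2).
It is linked across 1 clause boundary (Ø).
It functions as the subject of "confirmed", so the gap sits immediately after word 6 ("assumed").
Base order: Ida had assumed a manager has confirmed that a dean who designed the device reported that Nora described the sample.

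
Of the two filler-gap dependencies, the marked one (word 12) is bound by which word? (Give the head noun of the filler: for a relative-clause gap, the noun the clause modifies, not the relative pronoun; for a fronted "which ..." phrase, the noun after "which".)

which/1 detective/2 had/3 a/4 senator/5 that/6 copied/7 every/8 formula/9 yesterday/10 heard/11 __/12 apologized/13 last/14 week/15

2

The marked gap is the subject of "apologized".
Its filler is the fronted wh-phrase "which detective", at word 2.
(The other dependency links word 5 to a gap after word 6.)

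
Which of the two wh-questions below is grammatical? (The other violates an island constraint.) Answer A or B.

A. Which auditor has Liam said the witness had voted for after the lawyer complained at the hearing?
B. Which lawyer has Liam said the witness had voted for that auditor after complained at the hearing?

In B, the wh-phrase is extracted from inside an adjunct island (introduced by "after"), which blocks movement.
In A, the extraction path crosses only that-complement boundaries, which are transparent.
So A is grammatical.

A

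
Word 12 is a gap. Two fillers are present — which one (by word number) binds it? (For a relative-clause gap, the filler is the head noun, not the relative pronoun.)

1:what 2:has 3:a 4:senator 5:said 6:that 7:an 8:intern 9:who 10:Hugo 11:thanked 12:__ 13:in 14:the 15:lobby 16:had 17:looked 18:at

8

The marked gap is inside the relative clause, the direct object of "thanked".
Its filler is the head noun "intern" (via "who"), at word 8.
(The other dependency links word 1 to a gap after word 18.)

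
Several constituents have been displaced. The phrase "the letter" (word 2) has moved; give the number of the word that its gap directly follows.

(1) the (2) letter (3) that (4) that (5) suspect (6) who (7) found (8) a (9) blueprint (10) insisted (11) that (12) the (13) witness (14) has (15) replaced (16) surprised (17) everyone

15

The displaced element is "the letter" (word 2).
It is linked across 1 clause boundary (that).
It functions as the direct object of "replaced", so the gap sits immediately after word 15 ("replaced").
Base order: That suspect who found a blueprint insisted that the witness has replaced the letter.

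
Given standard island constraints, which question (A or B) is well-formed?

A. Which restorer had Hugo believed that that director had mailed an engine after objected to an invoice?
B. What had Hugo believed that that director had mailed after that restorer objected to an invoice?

In A, the wh-phrase is extracted from inside an adjunct island (introduced by "after"), which blocks movement.
In B, the extraction path crosses only that-complement boundaries, which are transparent.
So B is grammatical.

B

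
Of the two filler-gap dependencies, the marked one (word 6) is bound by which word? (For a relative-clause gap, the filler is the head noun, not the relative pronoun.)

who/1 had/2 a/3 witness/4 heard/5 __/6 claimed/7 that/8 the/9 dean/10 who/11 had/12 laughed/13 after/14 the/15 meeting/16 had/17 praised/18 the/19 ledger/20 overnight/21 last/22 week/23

The marked gap is the subject of "claimed".
Its filler is the fronted wh-phrase "who", at word 1.
(The other dependency links word 10 to a gap after word 11.)

1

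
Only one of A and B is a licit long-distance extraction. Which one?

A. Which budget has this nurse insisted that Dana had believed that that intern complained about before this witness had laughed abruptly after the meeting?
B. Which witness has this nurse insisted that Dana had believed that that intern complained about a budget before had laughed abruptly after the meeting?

In B, the wh-phrase is extracted from inside an adjunct island (introduced by "before"), which blocks movement.
In A, the extraction path crosses only that-complement boundaries, which are transparent.
So A is grammatical.

A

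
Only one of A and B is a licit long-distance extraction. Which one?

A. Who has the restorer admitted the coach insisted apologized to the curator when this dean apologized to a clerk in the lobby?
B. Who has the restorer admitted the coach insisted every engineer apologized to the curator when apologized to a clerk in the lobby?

In B, the wh-phrase is extracted from inside an adjunct island (introduced by "when"), which blocks movement.
In A, the extraction path crosses only that-complement boundaries, which are transparent.
So A is grammatical.

A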